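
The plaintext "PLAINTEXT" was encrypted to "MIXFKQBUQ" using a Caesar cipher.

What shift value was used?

Step 1: Compare first letters: P (position 15) -> M (position 12).
Step 2: Shift = (12 - 15) mod 26 = 23.
The shift value is 23.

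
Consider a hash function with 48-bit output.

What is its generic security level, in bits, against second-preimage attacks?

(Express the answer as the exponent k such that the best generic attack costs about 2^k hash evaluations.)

Step 1: The hash has a 48-bit output.
Step 2: Second-preimage resistance means: given a specific input x, it should be infeasible to find a different y with h(y) = h(x).
With a 48-bit output, a generic search for a second preimage costs about 2^48 evaluations (each trial matches the fixed target with probability 2^-48).
Step 3: Security level = 48 bits.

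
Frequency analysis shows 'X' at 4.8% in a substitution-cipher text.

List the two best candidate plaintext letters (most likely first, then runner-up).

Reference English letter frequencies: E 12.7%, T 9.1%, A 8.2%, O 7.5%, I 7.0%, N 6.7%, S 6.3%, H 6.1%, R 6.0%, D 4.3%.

Step 1: Observed frequency of 'X' is 4.8%.
Step 2: Compute distances to each reference frequency and sort:
  D (4.3%): difference = 0.5% <-- BEST
  R (6.0%): difference = 1.2% <-- RUNNER-UP
  H (6.1%): difference = 1.3%
  S (6.3%): difference = 1.5%
  N (6.7%): difference = 1.9%
Step 3: Most likely is 'D' (4.3%, diff 0.5%); second most likely is 'R' (6.0%, diff 1.2%).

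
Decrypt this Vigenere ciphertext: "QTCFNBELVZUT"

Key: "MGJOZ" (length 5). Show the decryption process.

Step 1: Key 'MGJOZ' has length 5. Extended key: MGJOZMGJOZMG
Step 2: Decrypt each position:
  Q(16) - M(12) = 4 = E
  T(19) - G(6) = 13 = N
  C(2) - J(9) = 19 = T
  F(5) - O(14) = 17 = R
  N(13) - Z(25) = 14 = O
  B(1) - M(12) = 15 = P
  E(4) - G(6) = 24 = Y
  L(11) - J(9) = 2 = C
  V(21) - O(14) = 7 = H
  Z(25) - Z(25) = 0 = A
  U(20) - M(12) = 8 = I
  T(19) - G(6) = 13 = N
Plaintext: ENTROPYCHAIN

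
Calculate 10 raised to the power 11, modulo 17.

Step 1: Compute 10^11 mod 17 step by step, reducing modulo 17 at each step.
  10^1 mod 17 = 10
  10^2 mod 17 = (10 * 10) mod 17 = 15
  10^3 mod 17 = (15 * 10) mod 17 = 14
  10^4 mod 17 = (14 * 10) mod 17 = 4
  10^5 mod 17 = (4 * 10) mod 17 = 6
  10^6 mod 17 = (6 * 10) mod 17 = 9
  10^7 mod 17 = (9 * 10) mod 17 = 5
  10^8 mod 17 = (5 * 10) mod 17 = 16
  10^9 mod 17 = (16 * 10) mod 17 = 7
  10^10 mod 17 = (7 * 10) mod 17 = 2
  10^11 mod 17 = (2 * 10) mod 17 = 3
Step 2: Result = 3.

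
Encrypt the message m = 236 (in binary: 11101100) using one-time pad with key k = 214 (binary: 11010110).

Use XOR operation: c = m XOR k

Step 1: Write out the XOR operation bit by bit:
  Message: 11101100
  Key:     11010110
  XOR:     00111010
Step 2: Convert to decimal: 00111010 = 58.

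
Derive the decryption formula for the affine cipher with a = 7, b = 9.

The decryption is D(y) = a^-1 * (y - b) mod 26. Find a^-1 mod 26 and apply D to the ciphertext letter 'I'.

Step 1: Find a^-1, the modular inverse of 7 mod 26.
Step 2: We need 7 * a^-1 = 1 (mod 26).
Step 3: 7 * 15 = 105 = 4 * 26 + 1, so a^-1 = 15.
Step 4: D(y) = 15(y - 9) mod 26.
Step 5: Apply to 'I' (y = 8): D(8) = 15 * (8 - 9) mod 26 = 15 * -1 mod 26 = 11 -> 'L'.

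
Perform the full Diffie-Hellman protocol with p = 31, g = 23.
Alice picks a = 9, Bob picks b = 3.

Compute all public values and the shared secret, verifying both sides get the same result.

Step 1: A = g^a mod p = 23^9 mod 31 = 27.
Step 2: B = g^b mod p = 23^3 mod 31 = 15.
Step 3: Alice computes s = B^a mod p = 15^9 mod 31 = 29.
Step 4: Bob computes s = A^b mod p = 27^3 mod 31 = 29.
Both sides agree: shared secret = 29.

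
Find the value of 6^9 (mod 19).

Step 1: Compute 6^9 mod 19 step by step, reducing modulo 19 at each step.
  6^1 mod 19 = 6
  6^2 mod 19 = (6 * 6) mod 19 = 17
  6^3 mod 19 = (17 * 6) mod 19 = 7
  6^4 mod 19 = (7 * 6) mod 19 = 4
  6^5 mod 19 = (4 * 6) mod 19 = 5
  6^6 mod 19 = (5 * 6) mod 19 = 11
  6^7 mod 19 = (11 * 6) mod 19 = 9
  6^8 mod 19 = (9 * 6) mod 19 = 16
  6^9 mod 19 = (16 * 6) mod 19 = 1
Step 2: Result = 1.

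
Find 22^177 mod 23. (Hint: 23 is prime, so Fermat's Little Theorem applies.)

Step 1: Since 23 is prime, by Fermat's Little Theorem: 22^22 = 1 (mod 23).
Step 2: Reduce exponent: 177 mod 22 = 1.
Step 3: So 22^177 = 22^1 (mod 23).
Step 4: 22^1 mod 23 = 22.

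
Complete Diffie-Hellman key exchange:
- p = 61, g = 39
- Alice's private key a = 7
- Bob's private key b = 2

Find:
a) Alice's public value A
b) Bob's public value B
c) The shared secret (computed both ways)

Step 1: A = g^a mod p = 39^7 mod 61 = 5.
Step 2: B = g^b mod p = 39^2 mod 61 = 57.
Step 3: Alice computes s = B^a mod p = 57^7 mod 61 = 25.
Step 4: Bob computes s = A^b mod p = 5^2 mod 61 = 25.
Both sides agree: shared secret = 25.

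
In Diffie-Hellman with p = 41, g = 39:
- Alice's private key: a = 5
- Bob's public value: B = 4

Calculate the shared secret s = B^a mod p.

Step 1: s = B^a mod p = 4^5 mod 41.
  4^1 mod 41 = 4
  4^2 mod 41 = (4 * 4) mod 41 = 16
  4^3 mod 41 = (16 * 4) mod 41 = 23
  4^4 mod 41 = (23 * 4) mod 41 = 10
  4^5 mod 41 = (10 * 4) mod 41 = 40
Result: shared secret = 40.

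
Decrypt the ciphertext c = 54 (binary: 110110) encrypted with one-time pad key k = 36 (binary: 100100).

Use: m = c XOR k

Step 1: XOR ciphertext with key:
  Ciphertext: 110110
  Key:        100100
  XOR:        010010
Step 2: Plaintext = 010010 = 18 in decimal.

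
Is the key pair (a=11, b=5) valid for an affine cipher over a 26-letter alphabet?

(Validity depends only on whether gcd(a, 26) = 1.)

Step 1: Compute gcd(11, 26).
Step 2: gcd(11, 26) = 1.
Since gcd = 1, 11 is coprime with 26, so it is a valid key.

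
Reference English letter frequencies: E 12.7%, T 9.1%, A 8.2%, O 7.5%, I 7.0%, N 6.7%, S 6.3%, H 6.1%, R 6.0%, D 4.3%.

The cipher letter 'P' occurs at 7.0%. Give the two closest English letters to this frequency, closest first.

Step 1: Observed frequency of 'P' is 7.0%.
Step 2: Compute distances to each reference frequency and sort:
  I (7.0%): difference = 0.0% <-- BEST
  N (6.7%): difference = 0.3% <-- RUNNER-UP
  O (7.5%): difference = 0.5%
  S (6.3%): difference = 0.7%
  H (6.1%): difference = 0.9%
Step 3: Most likely is 'I' (7.0%, diff 0.0%); second most likely is 'N' (6.7%, diff 0.3%).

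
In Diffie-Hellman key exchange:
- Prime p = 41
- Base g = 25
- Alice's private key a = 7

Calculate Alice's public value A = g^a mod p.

Step 1: A = g^a mod p = 25^7 mod 41.
  25^1 mod 41 = 25
  25^2 mod 41 = (25 * 25) mod 41 = 10
  25^3 mod 41 = (10 * 25) mod 41 = 4
  25^4 mod 41 = (4 * 25) mod 41 = 18
  25^5 mod 41 = (18 * 25) mod 41 = 40
  25^6 mod 41 = (40 * 25) mod 41 = 16
  25^7 mod 41 = (16 * 25) mod 41 = 31
Result: A = 31.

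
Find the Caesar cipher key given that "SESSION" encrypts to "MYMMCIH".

Step 1: Compare first letters: S (position 18) -> M (position 12).
Step 2: Shift = (12 - 18) mod 26 = 20.
The shift value is 20.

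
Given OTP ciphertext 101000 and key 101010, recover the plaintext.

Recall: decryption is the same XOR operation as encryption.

Step 1: XOR ciphertext with key:
  Ciphertext: 101000
  Key:        101010
  XOR:        000010
Step 2: Plaintext = 000010 = 2 in decimal.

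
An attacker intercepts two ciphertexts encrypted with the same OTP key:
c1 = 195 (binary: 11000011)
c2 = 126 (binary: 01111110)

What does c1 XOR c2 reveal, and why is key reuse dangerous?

Step 1: c1 XOR c2 = (m1 XOR k) XOR (m2 XOR k).
Step 2: By XOR associativity/commutativity: = m1 XOR m2 XOR k XOR k = m1 XOR m2.
Step 3: 11000011 XOR 01111110 = 10111101 = 189.
Step 4: The key cancels out! An attacker learns m1 XOR m2 = 189, revealing the relationship between plaintexts.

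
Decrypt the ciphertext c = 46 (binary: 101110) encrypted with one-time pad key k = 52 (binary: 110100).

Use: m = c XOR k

Step 1: XOR ciphertext with key:
  Ciphertext: 101110
  Key:        110100
  XOR:        011010
Step 2: Plaintext = 011010 = 26 in decimal.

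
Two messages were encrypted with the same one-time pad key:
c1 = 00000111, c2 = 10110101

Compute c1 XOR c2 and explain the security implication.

Step 1: c1 XOR c2 = (m1 XOR k) XOR (m2 XOR k).
Step 2: By XOR associativity/commutativity: = m1 XOR m2 XOR k XOR k = m1 XOR m2.
Step 3: 00000111 XOR 10110101 = 10110010 = 178.
Step 4: The key cancels out! An attacker learns m1 XOR m2 = 178, revealing the relationship between plaintexts.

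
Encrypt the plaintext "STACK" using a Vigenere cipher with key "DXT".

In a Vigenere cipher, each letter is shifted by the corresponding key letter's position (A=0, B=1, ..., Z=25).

Step 1: Repeat key to match plaintext length:
  Plaintext: STACK
  Key:       DXTDX
Step 2: Encrypt each letter:
  S(18) + D(3) = (18+3) mod 26 = 21 = V
  T(19) + X(23) = (19+23) mod 26 = 16 = Q
  A(0) + T(19) = (0+19) mod 26 = 19 = T
  C(2) + D(3) = (2+3) mod 26 = 5 = F
  K(10) + X(23) = (10+23) mod 26 = 7 = H
Ciphertext: VQTFH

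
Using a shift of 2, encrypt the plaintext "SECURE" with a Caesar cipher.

Step 1: For each letter, shift forward by 2 positions (mod 26).
  S (position 18) -> position (18+2) mod 26 = 20 -> U
  E (position 4) -> position (4+2) mod 26 = 6 -> G
  C (position 2) -> position (2+2) mod 26 = 4 -> E
  U (position 20) -> position (20+2) mod 26 = 22 -> W
  R (position 17) -> position (17+2) mod 26 = 19 -> T
  E (position 4) -> position (4+2) mod 26 = 6 -> G
Result: UGEWTG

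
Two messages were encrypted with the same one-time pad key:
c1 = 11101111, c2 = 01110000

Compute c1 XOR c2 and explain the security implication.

Step 1: c1 XOR c2 = (m1 XOR k) XOR (m2 XOR k).
Step 2: By XOR associativity/commutativity: = m1 XOR m2 XOR k XOR k = m1 XOR m2.
Step 3: 11101111 XOR 01110000 = 10011111 = 159.
Step 4: The key cancels out! An attacker learns m1 XOR m2 = 159, revealing the relationship between plaintexts.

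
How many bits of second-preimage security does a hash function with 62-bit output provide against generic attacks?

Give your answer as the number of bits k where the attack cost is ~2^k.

Step 1: The hash has a 62-bit output.
Step 2: Second-preimage resistance means: given a specific input x, it should be infeasible to find a different y with h(y) = h(x).
With a 62-bit output, a generic search for a second preimage costs about 2^62 evaluations (each trial matches the fixed target with probability 2^-62).
Step 3: Security level = 62 bits.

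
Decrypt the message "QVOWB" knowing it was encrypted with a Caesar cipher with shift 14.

Step 1: Reverse the shift by subtracting 14 from each letter position.
  Q (position 16) -> position (16-14) mod 26 = 2 -> C
  V (position 21) -> position (21-14) mod 26 = 7 -> H
  O (position 14) -> position (14-14) mod 26 = 0 -> A
  W (position 22) -> position (22-14) mod 26 = 8 -> I
  B (position 1) -> position (1-14) mod 26 = 13 -> N
Decrypted message: CHAIN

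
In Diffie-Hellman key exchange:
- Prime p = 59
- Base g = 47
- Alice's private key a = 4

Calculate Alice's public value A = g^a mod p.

Step 1: A = g^a mod p = 47^4 mod 59.
  47^1 mod 59 = 47
  47^2 mod 59 = (47 * 47) mod 59 = 26
  47^3 mod 59 = (26 * 47) mod 59 = 42
  47^4 mod 59 = (42 * 47) mod 59 = 27
Result: A = 27.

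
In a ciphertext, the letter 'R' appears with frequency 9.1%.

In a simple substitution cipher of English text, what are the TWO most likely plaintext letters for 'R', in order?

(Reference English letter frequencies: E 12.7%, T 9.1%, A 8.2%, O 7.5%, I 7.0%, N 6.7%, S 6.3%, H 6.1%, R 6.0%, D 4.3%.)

Step 1: Observed frequency of 'R' is 9.1%.
Step 2: Compute distances to each reference frequency and sort:
  T (9.1%): difference = 0.0% <-- BEST
  A (8.2%): difference = 0.9% <-- RUNNER-UP
  O (7.5%): difference = 1.6%
  I (7.0%): difference = 2.1%
  N (6.7%): difference = 2.4%
Step 3: Most likely is 'T' (9.1%, diff 0.0%); second most likely is 'A' (8.2%, diff 0.9%).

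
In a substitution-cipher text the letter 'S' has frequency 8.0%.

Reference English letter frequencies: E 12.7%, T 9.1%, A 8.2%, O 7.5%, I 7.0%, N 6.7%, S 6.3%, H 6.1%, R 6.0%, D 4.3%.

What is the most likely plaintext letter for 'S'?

Step 1: The observed frequency is 8.0%.
Step 2: Compare with English frequencies:
  E: 12.7% (difference: 4.7%)
  T: 9.1% (difference: 1.1%)
  A: 8.2% (difference: 0.2%) <-- closest
  O: 7.5% (difference: 0.5%)
  I: 7.0% (difference: 1.0%)
  N: 6.7% (difference: 1.3%)
  S: 6.3% (difference: 1.7%)
  H: 6.1% (difference: 1.9%)
  R: 6.0% (difference: 2.0%)
  D: 4.3% (difference: 3.7%)
Step 3: 'S' most likely represents 'A' (frequency 8.2%).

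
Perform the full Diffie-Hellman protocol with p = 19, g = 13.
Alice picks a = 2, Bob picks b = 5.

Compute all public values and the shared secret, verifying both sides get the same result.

Step 1: A = g^a mod p = 13^2 mod 19 = 17.
Step 2: B = g^b mod p = 13^5 mod 19 = 14.
Step 3: Alice computes s = B^a mod p = 14^2 mod 19 = 6.
Step 4: Bob computes s = A^b mod p = 17^5 mod 19 = 6.
Both sides agree: shared secret = 6.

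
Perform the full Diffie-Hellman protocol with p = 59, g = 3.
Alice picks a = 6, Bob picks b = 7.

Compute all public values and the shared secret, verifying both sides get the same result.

Step 1: A = g^a mod p = 3^6 mod 59 = 21.
Step 2: B = g^b mod p = 3^7 mod 59 = 4.
Step 3: Alice computes s = B^a mod p = 4^6 mod 59 = 25.
Step 4: Bob computes s = A^b mod p = 21^7 mod 59 = 25.
Both sides agree: shared secret = 25.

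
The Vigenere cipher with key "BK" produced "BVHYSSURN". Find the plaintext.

Step 1: Extend key: BKBKBKBKB
Step 2: Decrypt each letter (c - k) mod 26:
  B(1) - B(1) = (1-1) mod 26 = 0 = A
  V(21) - K(10) = (21-10) mod 26 = 11 = L
  H(7) - B(1) = (7-1) mod 26 = 6 = G
  Y(24) - K(10) = (24-10) mod 26 = 14 = O
  S(18) - B(1) = (18-1) mod 26 = 17 = R
  S(18) - K(10) = (18-10) mod 26 = 8 = I
  U(20) - B(1) = (20-1) mod 26 = 19 = T
  R(17) - K(10) = (17-10) mod 26 = 7 = H
  N(13) - B(1) = (13-1) mod 26 = 12 = M
Plaintext: ALGORITHM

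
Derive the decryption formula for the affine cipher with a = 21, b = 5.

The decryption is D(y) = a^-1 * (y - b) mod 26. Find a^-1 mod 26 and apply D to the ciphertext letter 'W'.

Step 1: Find a^-1, the modular inverse of 21 mod 26.
Step 2: We need 21 * a^-1 = 1 (mod 26).
Step 3: 21 * 5 = 105 = 4 * 26 + 1, so a^-1 = 5.
Step 4: D(y) = 5(y - 5) mod 26.
Step 5: Apply to 'W' (y = 22): D(22) = 5 * (22 - 5) mod 26 = 5 * 17 mod 26 = 7 -> 'H'.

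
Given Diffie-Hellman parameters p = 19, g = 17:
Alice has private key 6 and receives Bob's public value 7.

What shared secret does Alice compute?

Step 1: s = B^a mod p = 7^6 mod 19.
  7^1 mod 19 = 7
  7^2 mod 19 = (7 * 7) mod 19 = 11
  7^3 mod 19 = (11 * 7) mod 19 = 1
  7^4 mod 19 = (1 * 7) mod 19 = 7
  7^5 mod 19 = (7 * 7) mod 19 = 11
  7^6 mod 19 = (11 * 7) mod 19 = 1
Result: shared secret = 1.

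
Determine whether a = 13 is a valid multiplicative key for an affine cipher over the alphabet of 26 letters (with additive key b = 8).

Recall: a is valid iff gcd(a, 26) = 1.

Step 1: Compute gcd(13, 26).
Step 2: gcd(13, 26) = 13.
Since gcd = 13 != 1, 13 shares a common factor with 26, so it cannot be used.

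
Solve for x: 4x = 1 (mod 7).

Step 1: We need x such that 4 * x = 1 (mod 7).
Step 2: Using the extended Euclidean algorithm or trial:
  4 * 2 = 8 = 1 * 7 + 1.
Step 3: Since 8 mod 7 = 1, the inverse is x = 2.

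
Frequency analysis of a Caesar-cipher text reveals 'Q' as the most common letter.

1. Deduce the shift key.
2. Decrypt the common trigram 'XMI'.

Step 1: In English, 'E' is the most frequent letter (12.7%).
Step 2: The most frequent ciphertext letter is 'Q' (position 16).
Step 3: Shift = (16 - 4) mod 26 = 12.
Step 4: Decrypt 'XMI' by shifting back 12:
  X -> L
  M -> A
  I -> W
Step 5: 'XMI' decrypts to 'LAW'.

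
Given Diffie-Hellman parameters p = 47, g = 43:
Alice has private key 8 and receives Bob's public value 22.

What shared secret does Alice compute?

Step 1: s = B^a mod p = 22^8 mod 47.
  22^1 mod 47 = 22
  22^2 mod 47 = (22 * 22) mod 47 = 14
  22^3 mod 47 = (14 * 22) mod 47 = 26
  22^4 mod 47 = (26 * 22) mod 47 = 8
  22^5 mod 47 = (8 * 22) mod 47 = 35
  22^6 mod 47 = (35 * 22) mod 47 = 18
  22^7 mod 47 = (18 * 22) mod 47 = 20
  22^8 mod 47 = (20 * 22) mod 47 = 17
Result: shared secret = 17.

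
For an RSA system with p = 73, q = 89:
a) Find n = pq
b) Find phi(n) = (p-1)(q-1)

Step 1: n = p * q = 73 * 89 = 6497.
Step 2: phi(n) = (p-1)(q-1) = 72 * 88 = 6336.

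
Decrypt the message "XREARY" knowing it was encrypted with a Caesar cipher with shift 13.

Step 1: Reverse the shift by subtracting 13 from each letter position.
  X (position 23) -> position (23-13) mod 26 = 10 -> K
  R (position 17) -> position (17-13) mod 26 = 4 -> E
  E (position 4) -> position (4-13) mod 26 = 17 -> R
  A (position 0) -> position (0-13) mod 26 = 13 -> N
  R (position 17) -> position (17-13) mod 26 = 4 -> E
  Y (position 24) -> position (24-13) mod 26 = 11 -> L
Decrypted message: KERNEL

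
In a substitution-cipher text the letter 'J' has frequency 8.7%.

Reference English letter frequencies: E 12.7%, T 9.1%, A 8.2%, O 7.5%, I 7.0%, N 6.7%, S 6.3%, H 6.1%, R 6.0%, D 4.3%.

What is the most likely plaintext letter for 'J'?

Step 1: The observed frequency is 8.7%.
Step 2: Compare with English frequencies:
  E: 12.7% (difference: 4.0%)
  T: 9.1% (difference: 0.4%) <-- closest
  A: 8.2% (difference: 0.5%)
  O: 7.5% (difference: 1.2%)
  I: 7.0% (difference: 1.7%)
  N: 6.7% (difference: 2.0%)
  S: 6.3% (difference: 2.4%)
  H: 6.1% (difference: 2.6%)
  R: 6.0% (difference: 2.7%)
  D: 4.3% (difference: 4.4%)
Step 3: 'J' most likely represents 'T' (frequency 9.1%).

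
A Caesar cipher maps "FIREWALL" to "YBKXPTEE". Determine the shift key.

Step 1: Compare first letters: F (position 5) -> Y (position 24).
Step 2: Shift = (24 - 5) mod 26 = 19.
The shift value is 19.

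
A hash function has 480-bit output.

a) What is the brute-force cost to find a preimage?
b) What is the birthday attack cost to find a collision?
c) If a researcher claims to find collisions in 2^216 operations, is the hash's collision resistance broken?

Step 1: Preimage resistance requires brute-force of 2^480 operations.
Step 2: Collision resistance (birthday bound) = 2^(480/2) = 2^240.
Step 3: The claimed attack costs 2^216 operations.
Step 4: Since 2^216 < 2^240, the claimed attack beats the generic birthday bound, so collision resistance is broken.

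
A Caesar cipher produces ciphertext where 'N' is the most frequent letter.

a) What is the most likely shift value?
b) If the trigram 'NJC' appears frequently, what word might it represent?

Step 1: In English, 'E' is the most frequent letter (12.7%).
Step 2: The most frequent ciphertext letter is 'N' (position 13).
Step 3: Shift = (13 - 4) mod 26 = 9.
Step 4: Decrypt 'NJC' by shifting back 9:
  N -> E
  J -> A
  C -> T
Step 5: 'NJC' decrypts to 'EAT'.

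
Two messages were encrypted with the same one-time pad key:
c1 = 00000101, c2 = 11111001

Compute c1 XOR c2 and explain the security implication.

Step 1: c1 XOR c2 = (m1 XOR k) XOR (m2 XOR k).
Step 2: By XOR associativity/commutativity: = m1 XOR m2 XOR k XOR k = m1 XOR m2.
Step 3: 00000101 XOR 11111001 = 11111100 = 252.
Step 4: The key cancels out! An attacker learns m1 XOR m2 = 252, revealing the relationship between plaintexts.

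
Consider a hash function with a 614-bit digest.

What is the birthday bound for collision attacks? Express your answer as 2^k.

Step 1: The birthday paradox gives collision probability ~50% after sqrt(2^n) = 2^(n/2) hashes.
Step 2: For 614-bit output: 2^(614/2) = 2^307.
Step 3: Approximately 2^307 hash computations needed.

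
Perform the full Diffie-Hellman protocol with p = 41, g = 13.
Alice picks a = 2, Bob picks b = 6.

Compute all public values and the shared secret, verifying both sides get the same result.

Step 1: A = g^a mod p = 13^2 mod 41 = 5.
Step 2: B = g^b mod p = 13^6 mod 41 = 2.
Step 3: Alice computes s = B^a mod p = 2^2 mod 41 = 4.
Step 4: Bob computes s = A^b mod p = 5^6 mod 41 = 4.
Both sides agree: shared secret = 4.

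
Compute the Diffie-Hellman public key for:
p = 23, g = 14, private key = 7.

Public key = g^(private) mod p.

Step 1: A = g^a mod p = 14^7 mod 23.
  14^1 mod 23 = 14
  14^2 mod 23 = (14 * 14) mod 23 = 12
  14^3 mod 23 = (12 * 14) mod 23 = 7
  14^4 mod 23 = (7 * 14) mod 23 = 6
  14^5 mod 23 = (6 * 14) mod 23 = 15
  14^6 mod 23 = (15 * 14) mod 23 = 3
  14^7 mod 23 = (3 * 14) mod 23 = 19
Result: A = 19.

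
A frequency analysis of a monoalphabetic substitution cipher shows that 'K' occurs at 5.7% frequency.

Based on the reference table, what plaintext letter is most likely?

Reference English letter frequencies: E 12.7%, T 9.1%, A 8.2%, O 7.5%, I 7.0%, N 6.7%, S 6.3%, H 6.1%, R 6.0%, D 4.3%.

Step 1: The observed frequency is 5.7%.
Step 2: Compare with English frequencies:
  E: 12.7% (difference: 7.0%)
  T: 9.1% (difference: 3.4%)
  A: 8.2% (difference: 2.5%)
  O: 7.5% (difference: 1.8%)
  I: 7.0% (difference: 1.3%)
  N: 6.7% (difference: 1.0%)
  S: 6.3% (difference: 0.6%)
  H: 6.1% (difference: 0.4%)
  R: 6.0% (difference: 0.3%) <-- closest
  D: 4.3% (difference: 1.4%)
Step 3: 'K' most likely represents 'R' (frequency 6.0%).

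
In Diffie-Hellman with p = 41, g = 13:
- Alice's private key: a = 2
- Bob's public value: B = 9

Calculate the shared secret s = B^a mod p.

Step 1: s = B^a mod p = 9^2 mod 41.
  9^1 mod 41 = 9
  9^2 mod 41 = (9 * 9) mod 41 = 40
Result: shared secret = 40.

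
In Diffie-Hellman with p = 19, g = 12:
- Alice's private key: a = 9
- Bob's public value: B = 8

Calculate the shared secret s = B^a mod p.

Step 1: s = B^a mod p = 8^9 mod 19.
  8^1 mod 19 = 8
  8^2 mod 19 = (8 * 8) mod 19 = 7
  8^3 mod 19 = (7 * 8) mod 19 = 18
  8^4 mod 19 = (18 * 8) mod 19 = 11
  8^5 mod 19 = (11 * 8) mod 19 = 12
  8^6 mod 19 = (12 * 8) mod 19 = 1
  8^7 mod 19 = (1 * 8) mod 19 = 8
  8^8 mod 19 = (8 * 8) mod 19 = 7
  8^9 mod 19 = (7 * 8) mod 19 = 18
Result: shared secret = 18.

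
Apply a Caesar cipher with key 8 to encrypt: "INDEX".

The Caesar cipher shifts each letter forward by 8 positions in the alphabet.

Step 1: For each letter, shift forward by 8 positions (mod 26).
  I (position 8) -> position (8+8) mod 26 = 16 -> Q
  N (position 13) -> position (13+8) mod 26 = 21 -> V
  D (position 3) -> position (3+8) mod 26 = 11 -> L
  E (position 4) -> position (4+8) mod 26 = 12 -> M
  X (position 23) -> position (23+8) mod 26 = 5 -> F
Result: QVLMF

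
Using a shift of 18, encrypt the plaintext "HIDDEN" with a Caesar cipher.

Step 1: For each letter, shift forward by 18 positions (mod 26).
  H (position 7) -> position (7+18) mod 26 = 25 -> Z
  I (position 8) -> position (8+18) mod 26 = 0 -> A
  D (position 3) -> position (3+18) mod 26 = 21 -> V
  D (position 3) -> position (3+18) mod 26 = 21 -> V
  E (position 4) -> position (4+18) mod 26 = 22 -> W
  N (position 13) -> position (13+18) mod 26 = 5 -> F
Result: ZAVVWF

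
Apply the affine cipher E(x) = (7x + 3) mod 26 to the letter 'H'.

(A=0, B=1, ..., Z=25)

Step 1: Convert 'H' to number: x = 7.
Step 2: E(7) = (7 * 7 + 3) mod 26 = 52 mod 26 = 0.
Step 3: Convert 0 back to letter: A.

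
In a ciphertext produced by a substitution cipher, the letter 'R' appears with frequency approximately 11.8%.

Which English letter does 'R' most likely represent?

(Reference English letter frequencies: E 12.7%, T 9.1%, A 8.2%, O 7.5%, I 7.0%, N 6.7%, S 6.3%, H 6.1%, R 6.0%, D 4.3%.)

Step 1: The observed frequency is 11.8%.
Step 2: Compare with English frequencies:
  E: 12.7% (difference: 0.9%) <-- closest
  T: 9.1% (difference: 2.7%)
  A: 8.2% (difference: 3.6%)
  O: 7.5% (difference: 4.3%)
  I: 7.0% (difference: 4.8%)
  N: 6.7% (difference: 5.1%)
  S: 6.3% (difference: 5.5%)
  H: 6.1% (difference: 5.7%)
  R: 6.0% (difference: 5.8%)
  D: 4.3% (difference: 7.5%)
Step 3: 'R' most likely represents 'E' (frequency 12.7%).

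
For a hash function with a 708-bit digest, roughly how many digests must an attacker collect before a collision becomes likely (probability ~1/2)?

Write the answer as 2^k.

Step 1: The birthday paradox gives collision probability ~50% after sqrt(2^n) = 2^(n/2) hashes.
Step 2: For 708-bit output: 2^(708/2) = 2^354.
Step 3: Approximately 2^354 hash computations needed.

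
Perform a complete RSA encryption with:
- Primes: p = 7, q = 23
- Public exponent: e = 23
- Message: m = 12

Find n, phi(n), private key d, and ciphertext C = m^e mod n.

Step 1: n = 7 * 23 = 161.
Step 2: phi(n) = (7-1)(23-1) = 6 * 22 = 132.
Step 3: Find d = 23^(-1) mod 132 = 23.
  Verify: 23 * 23 = 529 = 1 (mod 132).
Step 4: C = 12^23 mod 161 = 150.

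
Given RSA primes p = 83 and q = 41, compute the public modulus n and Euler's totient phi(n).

Step 1: n = p * q = 83 * 41 = 3403.
Step 2: phi(n) = (p-1)(q-1) = 82 * 40 = 3280.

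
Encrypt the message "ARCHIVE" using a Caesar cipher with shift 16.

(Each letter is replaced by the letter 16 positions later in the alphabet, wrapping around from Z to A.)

Step 1: For each letter, shift forward by 16 positions (mod 26).
  A (position 0) -> position (0+16) mod 26 = 16 -> Q
  R (position 17) -> position (17+16) mod 26 = 7 -> H
  C (position 2) -> position (2+16) mod 26 = 18 -> S
  H (position 7) -> position (7+16) mod 26 = 23 -> X
  I (position 8) -> position (8+16) mod 26 = 24 -> Y
  V (position 21) -> position (21+16) mod 26 = 11 -> L
  E (position 4) -> position (4+16) mod 26 = 20 -> U
Result: QHSXYLU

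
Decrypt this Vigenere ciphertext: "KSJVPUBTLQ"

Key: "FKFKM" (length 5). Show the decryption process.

Step 1: Key 'FKFKM' has length 5. Extended key: FKFKMFKFKM
Step 2: Decrypt each position:
  K(10) - F(5) = 5 = F
  S(18) - K(10) = 8 = I
  J(9) - F(5) = 4 = E
  V(21) - K(10) = 11 = L
  P(15) - M(12) = 3 = D
  U(20) - F(5) = 15 = P
  B(1) - K(10) = 17 = R
  T(19) - F(5) = 14 = O
  L(11) - K(10) = 1 = B
  Q(16) - M(12) = 4 = E
Plaintext: FIELDPROBE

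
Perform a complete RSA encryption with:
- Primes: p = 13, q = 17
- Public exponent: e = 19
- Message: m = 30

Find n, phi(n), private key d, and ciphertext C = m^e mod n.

Step 1: n = 13 * 17 = 221.
Step 2: phi(n) = (13-1)(17-1) = 12 * 16 = 192.
Step 3: Find d = 19^(-1) mod 192 = 91.
  Verify: 19 * 91 = 1729 = 1 (mod 192).
Step 4: C = 30^19 mod 221 = 4.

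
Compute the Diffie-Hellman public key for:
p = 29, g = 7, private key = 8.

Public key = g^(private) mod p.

Step 1: A = g^a mod p = 7^8 mod 29.
  7^1 mod 29 = 7
  7^2 mod 29 = (7 * 7) mod 29 = 20
  7^3 mod 29 = (20 * 7) mod 29 = 24
  7^4 mod 29 = (24 * 7) mod 29 = 23
  7^5 mod 29 = (23 * 7) mod 29 = 16
  7^6 mod 29 = (16 * 7) mod 29 = 25
  7^7 mod 29 = (25 * 7) mod 29 = 1
  7^8 mod 29 = (1 * 7) mod 29 = 7
Result: A = 7.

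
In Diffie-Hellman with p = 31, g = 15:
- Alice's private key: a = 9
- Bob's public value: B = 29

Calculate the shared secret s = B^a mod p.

Step 1: s = B^a mod p = 29^9 mod 31.
  29^1 mod 31 = 29
  29^2 mod 31 = (29 * 29) mod 31 = 4
  29^3 mod 31 = (4 * 29) mod 31 = 23
  29^4 mod 31 = (23 * 29) mod 31 = 16
  29^5 mod 31 = (16 * 29) mod 31 = 30
  29^6 mod 31 = (30 * 29) mod 31 = 2
  29^7 mod 31 = (2 * 29) mod 31 = 27
  29^8 mod 31 = (27 * 29) mod 31 = 8
  29^9 mod 31 = (8 * 29) mod 31 = 15
Result: shared secret = 15.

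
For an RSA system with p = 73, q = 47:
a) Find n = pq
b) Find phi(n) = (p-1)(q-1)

Step 1: n = p * q = 73 * 47 = 3431.
Step 2: phi(n) = (p-1)(q-1) = 72 * 46 = 3312.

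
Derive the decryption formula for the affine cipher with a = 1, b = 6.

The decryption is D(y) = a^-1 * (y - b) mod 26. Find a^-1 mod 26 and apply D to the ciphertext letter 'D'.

Step 1: Find a^-1, the modular inverse of 1 mod 26.
Step 2: We need 1 * a^-1 = 1 (mod 26).
Step 3: 1 * 1 = 1 = 0 * 26 + 1, so a^-1 = 1.
Step 4: D(y) = 1(y - 6) mod 26.
Step 5: Apply to 'D' (y = 3): D(3) = 1 * (3 - 6) mod 26 = 1 * -3 mod 26 = 23 -> 'X'.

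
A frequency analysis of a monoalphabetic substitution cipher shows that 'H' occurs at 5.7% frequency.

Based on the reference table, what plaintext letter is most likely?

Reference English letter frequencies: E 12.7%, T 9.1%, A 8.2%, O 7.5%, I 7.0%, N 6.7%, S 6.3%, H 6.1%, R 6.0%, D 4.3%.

Step 1: The observed frequency is 5.7%.
Step 2: Compare with English frequencies:
  E: 12.7% (difference: 7.0%)
  T: 9.1% (difference: 3.4%)
  A: 8.2% (difference: 2.5%)
  O: 7.5% (difference: 1.8%)
  I: 7.0% (difference: 1.3%)
  N: 6.7% (difference: 1.0%)
  S: 6.3% (difference: 0.6%)
  H: 6.1% (difference: 0.4%)
  R: 6.0% (difference: 0.3%) <-- closest
  D: 4.3% (difference: 1.4%)
Step 3: 'H' most likely represents 'R' (frequency 6.0%).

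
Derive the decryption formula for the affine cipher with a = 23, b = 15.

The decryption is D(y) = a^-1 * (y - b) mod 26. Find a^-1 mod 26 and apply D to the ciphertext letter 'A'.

Step 1: Find a^-1, the modular inverse of 23 mod 26.
Step 2: We need 23 * a^-1 = 1 (mod 26).
Step 3: 23 * 17 = 391 = 15 * 26 + 1, so a^-1 = 17.
Step 4: D(y) = 17(y - 15) mod 26.
Step 5: Apply to 'A' (y = 0): D(0) = 17 * (0 - 15) mod 26 = 17 * -15 mod 26 = 5 -> 'F'.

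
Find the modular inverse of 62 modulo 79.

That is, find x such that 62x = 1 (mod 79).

Step 1: We need x such that 62 * x = 1 (mod 79).
Step 2: Using the extended Euclidean algorithm or trial:
  62 * 65 = 4030 = 51 * 79 + 1.
Step 3: Since 4030 mod 79 = 1, the inverse is x = 65.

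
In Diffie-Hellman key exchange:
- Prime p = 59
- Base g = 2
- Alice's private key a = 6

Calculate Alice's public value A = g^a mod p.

Step 1: A = g^a mod p = 2^6 mod 59.
  2^1 mod 59 = 2
  2^2 mod 59 = (2 * 2) mod 59 = 4
  2^3 mod 59 = (4 * 2) mod 59 = 8
  2^4 mod 59 = (8 * 2) mod 59 = 16
  2^5 mod 59 = (16 * 2) mod 59 = 32
  2^6 mod 59 = (32 * 2) mod 59 = 5
Result: A = 5.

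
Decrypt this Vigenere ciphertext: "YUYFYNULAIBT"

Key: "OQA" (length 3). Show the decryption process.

Step 1: Key 'OQA' has length 3. Extended key: OQAOQAOQAOQA
Step 2: Decrypt each position:
  Y(24) - O(14) = 10 = K
  U(20) - Q(16) = 4 = E
  Y(24) - A(0) = 24 = Y
  F(5) - O(14) = 17 = R
  Y(24) - Q(16) = 8 = I
  N(13) - A(0) = 13 = N
  U(20) - O(14) = 6 = G
  L(11) - Q(16) = 21 = V
  A(0) - A(0) = 0 = A
  I(8) - O(14) = 20 = U
  B(1) - Q(16) = 11 = L
  T(19) - A(0) = 19 = T
Plaintext: KEYRINGVAULT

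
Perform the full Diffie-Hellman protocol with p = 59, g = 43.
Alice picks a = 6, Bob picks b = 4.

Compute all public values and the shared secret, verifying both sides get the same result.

Step 1: A = g^a mod p = 43^6 mod 59 = 35.
Step 2: B = g^b mod p = 43^4 mod 59 = 46.
Step 3: Alice computes s = B^a mod p = 46^6 mod 59 = 19.
Step 4: Bob computes s = A^b mod p = 35^4 mod 59 = 19.
Both sides agree: shared secret = 19.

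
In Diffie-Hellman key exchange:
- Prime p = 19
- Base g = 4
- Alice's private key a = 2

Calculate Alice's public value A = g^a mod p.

Step 1: A = g^a mod p = 4^2 mod 19.
  4^1 mod 19 = 4
  4^2 mod 19 = (4 * 4) mod 19 = 16
Result: A = 16.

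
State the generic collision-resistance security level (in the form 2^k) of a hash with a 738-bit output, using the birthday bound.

Step 1: The birthday paradox gives collision probability ~50% after sqrt(2^n) = 2^(n/2) hashes.
Step 2: For 738-bit output: 2^(738/2) = 2^369.
Step 3: Approximately 2^369 hash computations needed.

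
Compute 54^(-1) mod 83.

Step 1: We need x such that 54 * x = 1 (mod 83).
Step 2: Using the extended Euclidean algorithm or trial:
  54 * 20 = 1080 = 13 * 83 + 1.
Step 3: Since 1080 mod 83 = 1, the inverse is x = 20.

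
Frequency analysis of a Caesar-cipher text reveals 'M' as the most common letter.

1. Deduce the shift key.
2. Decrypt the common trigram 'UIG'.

Step 1: In English, 'E' is the most frequent letter (12.7%).
Step 2: The most frequent ciphertext letter is 'M' (position 12).
Step 3: Shift = (12 - 4) mod 26 = 8.
Step 4: Decrypt 'UIG' by shifting back 8:
  U -> M
  I -> A
  G -> Y
Step 5: 'UIG' decrypts to 'MAY'.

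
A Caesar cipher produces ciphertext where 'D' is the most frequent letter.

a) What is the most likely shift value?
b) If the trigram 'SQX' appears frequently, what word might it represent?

Step 1: In English, 'E' is the most frequent letter (12.7%).
Step 2: The most frequent ciphertext letter is 'D' (position 3).
Step 3: Shift = (3 - 4) mod 26 = 25.
Step 4: Decrypt 'SQX' by shifting back 25:
  S -> T
  Q -> R
  X -> Y
Step 5: 'SQX' decrypts to 'TRY'.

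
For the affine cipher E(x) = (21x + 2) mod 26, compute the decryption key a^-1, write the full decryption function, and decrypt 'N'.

Step 1: Find a^-1, the modular inverse of 21 mod 26.
Step 2: We need 21 * a^-1 = 1 (mod 26).
Step 3: 21 * 5 = 105 = 4 * 26 + 1, so a^-1 = 5.
Step 4: D(y) = 5(y - 2) mod 26.
Step 5: Apply to 'N' (y = 13): D(13) = 5 * (13 - 2) mod 26 = 5 * 11 mod 26 = 3 -> 'D'.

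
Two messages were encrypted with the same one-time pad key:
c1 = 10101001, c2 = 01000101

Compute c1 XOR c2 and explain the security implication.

Step 1: c1 XOR c2 = (m1 XOR k) XOR (m2 XOR k).
Step 2: By XOR associativity/commutativity: = m1 XOR m2 XOR k XOR k = m1 XOR m2.
Step 3: 10101001 XOR 01000101 = 11101100 = 236.
Step 4: The key cancels out! An attacker learns m1 XOR m2 = 236, revealing the relationship between plaintexts.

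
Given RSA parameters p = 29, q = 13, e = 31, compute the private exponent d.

Step 1: n = 29 * 13 = 377.
Step 2: phi(n) = 28 * 12 = 336.
Step 3: Find d such that 31 * d = 1 (mod 336).
Step 4: d = 31^(-1) mod 336 = 271.
Verification: 31 * 271 = 8401 = 25 * 336 + 1.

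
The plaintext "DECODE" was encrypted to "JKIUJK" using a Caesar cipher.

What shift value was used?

Step 1: Compare first letters: D (position 3) -> J (position 9).
Step 2: Shift = (9 - 3) mod 26 = 6.
The shift value is 6.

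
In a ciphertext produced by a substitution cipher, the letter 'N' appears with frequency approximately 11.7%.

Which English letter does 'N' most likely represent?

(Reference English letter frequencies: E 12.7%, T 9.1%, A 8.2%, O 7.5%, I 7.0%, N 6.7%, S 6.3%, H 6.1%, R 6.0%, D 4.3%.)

Step 1: The observed frequency is 11.7%.
Step 2: Compare with English frequencies:
  E: 12.7% (difference: 1.0%) <-- closest
  T: 9.1% (difference: 2.6%)
  A: 8.2% (difference: 3.5%)
  O: 7.5% (difference: 4.2%)
  I: 7.0% (difference: 4.7%)
  N: 6.7% (difference: 5.0%)
  S: 6.3% (difference: 5.4%)
  H: 6.1% (difference: 5.6%)
  R: 6.0% (difference: 5.7%)
  D: 4.3% (difference: 7.4%)
Step 3: 'N' most likely represents 'E' (frequency 12.7%).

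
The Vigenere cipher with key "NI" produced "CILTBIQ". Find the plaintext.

Step 1: Extend key: NINININ
Step 2: Decrypt each letter (c - k) mod 26:
  C(2) - N(13) = (2-13) mod 26 = 15 = P
  I(8) - I(8) = (8-8) mod 26 = 0 = A
  L(11) - N(13) = (11-13) mod 26 = 24 = Y
  T(19) - I(8) = (19-8) mod 26 = 11 = L
  B(1) - N(13) = (1-13) mod 26 = 14 = O
  I(8) - I(8) = (8-8) mod 26 = 0 = A
  Q(16) - N(13) = (16-13) mod 26 = 3 = D
Plaintext: PAYLOAD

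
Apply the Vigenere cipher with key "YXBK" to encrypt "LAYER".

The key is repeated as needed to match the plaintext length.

Step 1: Repeat key to match plaintext length:
  Plaintext: LAYER
  Key:       YXBKY
Step 2: Encrypt each letter:
  L(11) + Y(24) = (11+24) mod 26 = 9 = J
  A(0) + X(23) = (0+23) mod 26 = 23 = X
  Y(24) + B(1) = (24+1) mod 26 = 25 = Z
  E(4) + K(10) = (4+10) mod 26 = 14 = O
  R(17) + Y(24) = (17+24) mod 26 = 15 = P
Ciphertext: JXZOP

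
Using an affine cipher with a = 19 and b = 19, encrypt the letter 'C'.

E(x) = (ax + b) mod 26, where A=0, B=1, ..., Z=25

Step 1: Convert 'C' to number: x = 2.
Step 2: E(2) = (19 * 2 + 19) mod 26 = 57 mod 26 = 5.
Step 3: Convert 5 back to letter: F.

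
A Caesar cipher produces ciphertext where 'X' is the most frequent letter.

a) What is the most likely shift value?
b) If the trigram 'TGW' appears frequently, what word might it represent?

Step 1: In English, 'E' is the most frequent letter (12.7%).
Step 2: The most frequent ciphertext letter is 'X' (position 23).
Step 3: Shift = (23 - 4) mod 26 = 19.
Step 4: Decrypt 'TGW' by shifting back 19:
  T -> A
  G -> N
  W -> D
Step 5: 'TGW' decrypts to 'AND'.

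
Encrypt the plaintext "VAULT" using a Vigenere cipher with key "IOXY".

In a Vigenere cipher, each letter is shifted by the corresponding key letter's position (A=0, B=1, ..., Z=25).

Step 1: Repeat key to match plaintext length:
  Plaintext: VAULT
  Key:       IOXYI
Step 2: Encrypt each letter:
  V(21) + I(8) = (21+8) mod 26 = 3 = D
  A(0) + O(14) = (0+14) mod 26 = 14 = O
  U(20) + X(23) = (20+23) mod 26 = 17 = R
  L(11) + Y(24) = (11+24) mod 26 = 9 = J
  T(19) + I(8) = (19+8) mod 26 = 1 = B
Ciphertext: DORJB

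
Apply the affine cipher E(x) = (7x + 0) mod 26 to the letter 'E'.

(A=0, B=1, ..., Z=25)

Step 1: Convert 'E' to number: x = 4.
Step 2: E(4) = (7 * 4 + 0) mod 26 = 28 mod 26 = 2.
Step 3: Convert 2 back to letter: C.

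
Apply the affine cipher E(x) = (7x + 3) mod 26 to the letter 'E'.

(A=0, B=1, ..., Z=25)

Step 1: Convert 'E' to number: x = 4.
Step 2: E(4) = (7 * 4 + 3) mod 26 = 31 mod 26 = 5.
Step 3: Convert 5 back to letter: F.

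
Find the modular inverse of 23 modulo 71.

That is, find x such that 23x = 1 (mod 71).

Step 1: We need x such that 23 * x = 1 (mod 71).
Step 2: Using the extended Euclidean algorithm or trial:
  23 * 34 = 782 = 11 * 71 + 1.
Step 3: Since 782 mod 71 = 1, the inverse is x = 34.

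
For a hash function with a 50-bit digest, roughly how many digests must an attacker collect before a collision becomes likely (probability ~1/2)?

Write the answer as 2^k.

Step 1: The birthday paradox gives collision probability ~50% after sqrt(2^n) = 2^(n/2) hashes.
Step 2: For 50-bit output: 2^(50/2) = 2^25.
Step 3: Approximately 2^25 hash computations needed.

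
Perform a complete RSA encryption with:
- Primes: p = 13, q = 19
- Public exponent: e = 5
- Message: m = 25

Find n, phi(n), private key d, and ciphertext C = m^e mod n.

Step 1: n = 13 * 19 = 247.
Step 2: phi(n) = (13-1)(19-1) = 12 * 18 = 216.
Step 3: Find d = 5^(-1) mod 216 = 173.
  Verify: 5 * 173 = 865 = 1 (mod 216).
Step 4: C = 25^5 mod 247 = 233.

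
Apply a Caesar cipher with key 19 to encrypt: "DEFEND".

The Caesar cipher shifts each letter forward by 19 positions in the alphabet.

Step 1: For each letter, shift forward by 19 positions (mod 26).
  D (position 3) -> position (3+19) mod 26 = 22 -> W
  E (position 4) -> position (4+19) mod 26 = 23 -> X
  F (position 5) -> position (5+19) mod 26 = 24 -> Y
  E (position 4) -> position (4+19) mod 26 = 23 -> X
  N (position 13) -> position (13+19) mod 26 = 6 -> G
  D (position 3) -> position (3+19) mod 26 = 22 -> W
Result: WXYXGW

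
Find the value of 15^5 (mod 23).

Step 1: Compute 15^5 mod 23 step by step, reducing modulo 23 at each step.
  15^1 mod 23 = 15
  15^2 mod 23 = (15 * 15) mod 23 = 18
  15^3 mod 23 = (18 * 15) mod 23 = 17
  15^4 mod 23 = (17 * 15) mod 23 = 2
  15^5 mod 23 = (2 * 15) mod 23 = 7
Step 2: Result = 7.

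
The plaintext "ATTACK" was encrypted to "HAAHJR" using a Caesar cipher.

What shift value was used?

Step 1: Compare first letters: A (position 0) -> H (position 7).
Step 2: Shift = (7 - 0) mod 26 = 7.
The shift value is 7.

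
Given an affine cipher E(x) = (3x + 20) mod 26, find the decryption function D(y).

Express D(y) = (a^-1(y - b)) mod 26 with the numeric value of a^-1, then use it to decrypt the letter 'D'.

Step 1: Find a^-1, the modular inverse of 3 mod 26.
Step 2: We need 3 * a^-1 = 1 (mod 26).
Step 3: 3 * 9 = 27 = 1 * 26 + 1, so a^-1 = 9.
Step 4: D(y) = 9(y - 20) mod 26.
Step 5: Apply to 'D' (y = 3): D(3) = 9 * (3 - 20) mod 26 = 9 * -17 mod 26 = 3 -> 'D'.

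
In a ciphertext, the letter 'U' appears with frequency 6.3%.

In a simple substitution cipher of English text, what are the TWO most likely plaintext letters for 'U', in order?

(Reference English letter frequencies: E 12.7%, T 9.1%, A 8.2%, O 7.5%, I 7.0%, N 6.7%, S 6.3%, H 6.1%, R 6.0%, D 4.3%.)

Step 1: Observed frequency of 'U' is 6.3%.
Step 2: Compute distances to each reference frequency and sort:
  S (6.3%): difference = 0.0% <-- BEST
  H (6.1%): difference = 0.2% <-- RUNNER-UP
  R (6.0%): difference = 0.3%
  N (6.7%): difference = 0.4%
  I (7.0%): difference = 0.7%
Step 3: Most likely is 'S' (6.3%, diff 0.0%); second most likely is 'H' (6.1%, diff 0.2%).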